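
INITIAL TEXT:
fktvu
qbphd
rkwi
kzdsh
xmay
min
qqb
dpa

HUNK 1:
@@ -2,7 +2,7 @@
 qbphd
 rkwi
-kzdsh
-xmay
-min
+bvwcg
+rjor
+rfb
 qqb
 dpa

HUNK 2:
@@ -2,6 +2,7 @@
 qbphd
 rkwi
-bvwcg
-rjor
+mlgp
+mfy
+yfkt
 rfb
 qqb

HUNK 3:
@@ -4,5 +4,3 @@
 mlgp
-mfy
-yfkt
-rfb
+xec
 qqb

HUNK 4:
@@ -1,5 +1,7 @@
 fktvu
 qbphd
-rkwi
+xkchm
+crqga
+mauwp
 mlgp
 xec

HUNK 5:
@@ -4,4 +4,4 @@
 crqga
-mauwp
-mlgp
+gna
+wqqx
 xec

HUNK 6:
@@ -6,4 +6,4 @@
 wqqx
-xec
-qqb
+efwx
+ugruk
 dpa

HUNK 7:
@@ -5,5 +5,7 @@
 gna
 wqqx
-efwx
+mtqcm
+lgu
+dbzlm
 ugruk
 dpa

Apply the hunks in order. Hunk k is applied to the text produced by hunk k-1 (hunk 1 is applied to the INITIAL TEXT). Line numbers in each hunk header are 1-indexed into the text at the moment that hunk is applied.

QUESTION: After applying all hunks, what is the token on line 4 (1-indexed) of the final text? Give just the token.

Hunk 1: at line 2 remove [kzdsh,xmay,min] add [bvwcg,rjor,rfb] -> 8 lines: fktvu qbphd rkwi bvwcg rjor rfb qqb dpa
Hunk 2: at line 2 remove [bvwcg,rjor] add [mlgp,mfy,yfkt] -> 9 lines: fktvu qbphd rkwi mlgp mfy yfkt rfb qqb dpa
Hunk 3: at line 4 remove [mfy,yfkt,rfb] add [xec] -> 7 lines: fktvu qbphd rkwi mlgp xec qqb dpa
Hunk 4: at line 1 remove [rkwi] add [xkchm,crqga,mauwp] -> 9 lines: fktvu qbphd xkchm crqga mauwp mlgp xec qqb dpa
Hunk 5: at line 4 remove [mauwp,mlgp] add [gna,wqqx] -> 9 lines: fktvu qbphd xkchm crqga gna wqqx xec qqb dpa
Hunk 6: at line 6 remove [xec,qqb] add [efwx,ugruk] -> 9 lines: fktvu qbphd xkchm crqga gna wqqx efwx ugruk dpa
Hunk 7: at line 5 remove [efwx] add [mtqcm,lgu,dbzlm] -> 11 lines: fktvu qbphd xkchm crqga gna wqqx mtqcm lgu dbzlm ugruk dpa
Final line 4: crqga

Answer: crqga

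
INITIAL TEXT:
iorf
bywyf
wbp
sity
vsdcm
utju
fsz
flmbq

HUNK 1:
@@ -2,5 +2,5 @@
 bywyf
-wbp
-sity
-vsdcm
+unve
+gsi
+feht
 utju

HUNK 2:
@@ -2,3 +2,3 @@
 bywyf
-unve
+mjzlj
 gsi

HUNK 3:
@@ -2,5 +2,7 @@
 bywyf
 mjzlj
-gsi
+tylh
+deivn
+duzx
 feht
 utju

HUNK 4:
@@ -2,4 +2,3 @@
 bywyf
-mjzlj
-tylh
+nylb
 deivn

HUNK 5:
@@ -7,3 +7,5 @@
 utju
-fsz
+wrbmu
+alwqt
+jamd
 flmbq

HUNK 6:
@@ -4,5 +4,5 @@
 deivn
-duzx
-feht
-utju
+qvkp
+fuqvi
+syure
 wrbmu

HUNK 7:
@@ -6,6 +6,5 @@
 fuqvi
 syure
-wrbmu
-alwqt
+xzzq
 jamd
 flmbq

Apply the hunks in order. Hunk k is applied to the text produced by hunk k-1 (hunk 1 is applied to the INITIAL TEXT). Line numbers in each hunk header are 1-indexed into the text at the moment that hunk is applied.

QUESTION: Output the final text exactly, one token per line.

Hunk 1: at line 2 remove [wbp,sity,vsdcm] add [unve,gsi,feht] -> 8 lines: iorf bywyf unve gsi feht utju fsz flmbq
Hunk 2: at line 2 remove [unve] add [mjzlj] -> 8 lines: iorf bywyf mjzlj gsi feht utju fsz flmbq
Hunk 3: at line 2 remove [gsi] add [tylh,deivn,duzx] -> 10 lines: iorf bywyf mjzlj tylh deivn duzx feht utju fsz flmbq
Hunk 4: at line 2 remove [mjzlj,tylh] add [nylb] -> 9 lines: iorf bywyf nylb deivn duzx feht utju fsz flmbq
Hunk 5: at line 7 remove [fsz] add [wrbmu,alwqt,jamd] -> 11 lines: iorf bywyf nylb deivn duzx feht utju wrbmu alwqt jamd flmbq
Hunk 6: at line 4 remove [duzx,feht,utju] add [qvkp,fuqvi,syure] -> 11 lines: iorf bywyf nylb deivn qvkp fuqvi syure wrbmu alwqt jamd flmbq
Hunk 7: at line 6 remove [wrbmu,alwqt] add [xzzq] -> 10 lines: iorf bywyf nylb deivn qvkp fuqvi syure xzzq jamd flmbq

Answer: iorf
bywyf
nylb
deivn
qvkp
fuqvi
syure
xzzq
jamd
flmbq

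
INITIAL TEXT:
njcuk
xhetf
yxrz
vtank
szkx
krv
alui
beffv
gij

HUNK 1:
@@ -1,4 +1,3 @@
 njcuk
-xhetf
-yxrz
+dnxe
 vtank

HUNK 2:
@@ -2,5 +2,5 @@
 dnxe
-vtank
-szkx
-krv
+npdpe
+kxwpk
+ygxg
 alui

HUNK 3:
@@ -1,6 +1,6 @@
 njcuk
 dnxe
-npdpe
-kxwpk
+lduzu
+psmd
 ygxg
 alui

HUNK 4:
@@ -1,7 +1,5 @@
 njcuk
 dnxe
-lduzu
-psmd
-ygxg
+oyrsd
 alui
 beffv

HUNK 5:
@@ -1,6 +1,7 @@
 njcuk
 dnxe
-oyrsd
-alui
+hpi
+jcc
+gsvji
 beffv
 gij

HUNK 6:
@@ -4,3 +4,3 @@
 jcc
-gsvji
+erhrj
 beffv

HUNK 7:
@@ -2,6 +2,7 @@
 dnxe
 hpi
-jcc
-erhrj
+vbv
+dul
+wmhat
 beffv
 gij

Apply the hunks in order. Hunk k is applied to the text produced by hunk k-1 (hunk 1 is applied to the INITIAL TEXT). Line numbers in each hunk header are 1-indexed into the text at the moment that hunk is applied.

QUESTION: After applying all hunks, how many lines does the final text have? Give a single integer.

Hunk 1: at line 1 remove [xhetf,yxrz] add [dnxe] -> 8 lines: njcuk dnxe vtank szkx krv alui beffv gij
Hunk 2: at line 2 remove [vtank,szkx,krv] add [npdpe,kxwpk,ygxg] -> 8 lines: njcuk dnxe npdpe kxwpk ygxg alui beffv gij
Hunk 3: at line 1 remove [npdpe,kxwpk] add [lduzu,psmd] -> 8 lines: njcuk dnxe lduzu psmd ygxg alui beffv gij
Hunk 4: at line 1 remove [lduzu,psmd,ygxg] add [oyrsd] -> 6 lines: njcuk dnxe oyrsd alui beffv gij
Hunk 5: at line 1 remove [oyrsd,alui] add [hpi,jcc,gsvji] -> 7 lines: njcuk dnxe hpi jcc gsvji beffv gij
Hunk 6: at line 4 remove [gsvji] add [erhrj] -> 7 lines: njcuk dnxe hpi jcc erhrj beffv gij
Hunk 7: at line 2 remove [jcc,erhrj] add [vbv,dul,wmhat] -> 8 lines: njcuk dnxe hpi vbv dul wmhat beffv gij
Final line count: 8

Answer: 8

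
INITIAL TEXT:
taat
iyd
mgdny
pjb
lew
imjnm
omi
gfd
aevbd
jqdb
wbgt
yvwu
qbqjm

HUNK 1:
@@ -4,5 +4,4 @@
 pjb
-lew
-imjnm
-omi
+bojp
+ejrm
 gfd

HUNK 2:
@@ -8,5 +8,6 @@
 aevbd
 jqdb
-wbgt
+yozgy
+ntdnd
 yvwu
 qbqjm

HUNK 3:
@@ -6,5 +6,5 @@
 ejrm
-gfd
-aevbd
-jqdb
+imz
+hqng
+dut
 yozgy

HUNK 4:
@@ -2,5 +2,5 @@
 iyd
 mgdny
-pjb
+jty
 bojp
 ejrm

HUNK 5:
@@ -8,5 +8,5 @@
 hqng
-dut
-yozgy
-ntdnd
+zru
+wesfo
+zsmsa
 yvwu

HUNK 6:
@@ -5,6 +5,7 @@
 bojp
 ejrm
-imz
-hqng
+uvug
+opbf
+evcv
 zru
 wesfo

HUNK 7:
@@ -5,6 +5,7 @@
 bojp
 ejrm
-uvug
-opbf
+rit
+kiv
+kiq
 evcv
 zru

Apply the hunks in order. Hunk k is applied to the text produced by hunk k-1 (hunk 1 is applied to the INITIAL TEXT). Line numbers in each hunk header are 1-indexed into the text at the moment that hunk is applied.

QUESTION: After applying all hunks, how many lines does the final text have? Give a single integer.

Answer: 15

Derivation:
Hunk 1: at line 4 remove [lew,imjnm,omi] add [bojp,ejrm] -> 12 lines: taat iyd mgdny pjb bojp ejrm gfd aevbd jqdb wbgt yvwu qbqjm
Hunk 2: at line 8 remove [wbgt] add [yozgy,ntdnd] -> 13 lines: taat iyd mgdny pjb bojp ejrm gfd aevbd jqdb yozgy ntdnd yvwu qbqjm
Hunk 3: at line 6 remove [gfd,aevbd,jqdb] add [imz,hqng,dut] -> 13 lines: taat iyd mgdny pjb bojp ejrm imz hqng dut yozgy ntdnd yvwu qbqjm
Hunk 4: at line 2 remove [pjb] add [jty] -> 13 lines: taat iyd mgdny jty bojp ejrm imz hqng dut yozgy ntdnd yvwu qbqjm
Hunk 5: at line 8 remove [dut,yozgy,ntdnd] add [zru,wesfo,zsmsa] -> 13 lines: taat iyd mgdny jty bojp ejrm imz hqng zru wesfo zsmsa yvwu qbqjm
Hunk 6: at line 5 remove [imz,hqng] add [uvug,opbf,evcv] -> 14 lines: taat iyd mgdny jty bojp ejrm uvug opbf evcv zru wesfo zsmsa yvwu qbqjm
Hunk 7: at line 5 remove [uvug,opbf] add [rit,kiv,kiq] -> 15 lines: taat iyd mgdny jty bojp ejrm rit kiv kiq evcv zru wesfo zsmsa yvwu qbqjm
Final line count: 15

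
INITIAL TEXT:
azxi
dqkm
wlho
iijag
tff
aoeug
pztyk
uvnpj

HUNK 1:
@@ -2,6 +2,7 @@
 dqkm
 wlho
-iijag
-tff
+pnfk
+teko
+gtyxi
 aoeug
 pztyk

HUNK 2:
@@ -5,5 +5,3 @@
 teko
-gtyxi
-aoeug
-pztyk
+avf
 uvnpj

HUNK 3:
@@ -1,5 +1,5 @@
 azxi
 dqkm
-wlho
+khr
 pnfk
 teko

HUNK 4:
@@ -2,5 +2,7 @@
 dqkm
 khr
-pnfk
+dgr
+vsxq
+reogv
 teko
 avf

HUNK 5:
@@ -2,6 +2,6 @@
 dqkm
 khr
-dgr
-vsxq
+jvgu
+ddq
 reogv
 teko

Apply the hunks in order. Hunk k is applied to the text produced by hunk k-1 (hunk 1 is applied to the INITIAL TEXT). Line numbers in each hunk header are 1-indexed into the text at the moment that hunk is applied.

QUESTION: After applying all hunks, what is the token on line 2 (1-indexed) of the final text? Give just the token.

Answer: dqkm

Derivation:
Hunk 1: at line 2 remove [iijag,tff] add [pnfk,teko,gtyxi] -> 9 lines: azxi dqkm wlho pnfk teko gtyxi aoeug pztyk uvnpj
Hunk 2: at line 5 remove [gtyxi,aoeug,pztyk] add [avf] -> 7 lines: azxi dqkm wlho pnfk teko avf uvnpj
Hunk 3: at line 1 remove [wlho] add [khr] -> 7 lines: azxi dqkm khr pnfk teko avf uvnpj
Hunk 4: at line 2 remove [pnfk] add [dgr,vsxq,reogv] -> 9 lines: azxi dqkm khr dgr vsxq reogv teko avf uvnpj
Hunk 5: at line 2 remove [dgr,vsxq] add [jvgu,ddq] -> 9 lines: azxi dqkm khr jvgu ddq reogv teko avf uvnpj
Final line 2: dqkm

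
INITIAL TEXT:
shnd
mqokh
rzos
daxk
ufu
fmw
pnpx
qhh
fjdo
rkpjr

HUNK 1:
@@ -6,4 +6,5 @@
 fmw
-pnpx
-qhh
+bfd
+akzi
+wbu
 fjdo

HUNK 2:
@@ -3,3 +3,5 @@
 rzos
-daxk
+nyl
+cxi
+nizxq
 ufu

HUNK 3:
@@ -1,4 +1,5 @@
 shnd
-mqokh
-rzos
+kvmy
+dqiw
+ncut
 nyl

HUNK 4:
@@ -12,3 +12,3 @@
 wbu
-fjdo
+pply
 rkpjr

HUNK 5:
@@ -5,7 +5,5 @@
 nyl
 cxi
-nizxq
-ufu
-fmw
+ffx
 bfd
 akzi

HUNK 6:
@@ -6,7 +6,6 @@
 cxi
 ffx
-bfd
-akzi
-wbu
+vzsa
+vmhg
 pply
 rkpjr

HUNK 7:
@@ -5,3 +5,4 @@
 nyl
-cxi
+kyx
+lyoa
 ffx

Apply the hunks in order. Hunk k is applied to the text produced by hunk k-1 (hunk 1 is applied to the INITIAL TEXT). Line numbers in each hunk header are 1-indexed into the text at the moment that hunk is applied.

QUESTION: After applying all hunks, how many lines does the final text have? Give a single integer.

Answer: 12

Derivation:
Hunk 1: at line 6 remove [pnpx,qhh] add [bfd,akzi,wbu] -> 11 lines: shnd mqokh rzos daxk ufu fmw bfd akzi wbu fjdo rkpjr
Hunk 2: at line 3 remove [daxk] add [nyl,cxi,nizxq] -> 13 lines: shnd mqokh rzos nyl cxi nizxq ufu fmw bfd akzi wbu fjdo rkpjr
Hunk 3: at line 1 remove [mqokh,rzos] add [kvmy,dqiw,ncut] -> 14 lines: shnd kvmy dqiw ncut nyl cxi nizxq ufu fmw bfd akzi wbu fjdo rkpjr
Hunk 4: at line 12 remove [fjdo] add [pply] -> 14 lines: shnd kvmy dqiw ncut nyl cxi nizxq ufu fmw bfd akzi wbu pply rkpjr
Hunk 5: at line 5 remove [nizxq,ufu,fmw] add [ffx] -> 12 lines: shnd kvmy dqiw ncut nyl cxi ffx bfd akzi wbu pply rkpjr
Hunk 6: at line 6 remove [bfd,akzi,wbu] add [vzsa,vmhg] -> 11 lines: shnd kvmy dqiw ncut nyl cxi ffx vzsa vmhg pply rkpjr
Hunk 7: at line 5 remove [cxi] add [kyx,lyoa] -> 12 lines: shnd kvmy dqiw ncut nyl kyx lyoa ffx vzsa vmhg pply rkpjr
Final line count: 12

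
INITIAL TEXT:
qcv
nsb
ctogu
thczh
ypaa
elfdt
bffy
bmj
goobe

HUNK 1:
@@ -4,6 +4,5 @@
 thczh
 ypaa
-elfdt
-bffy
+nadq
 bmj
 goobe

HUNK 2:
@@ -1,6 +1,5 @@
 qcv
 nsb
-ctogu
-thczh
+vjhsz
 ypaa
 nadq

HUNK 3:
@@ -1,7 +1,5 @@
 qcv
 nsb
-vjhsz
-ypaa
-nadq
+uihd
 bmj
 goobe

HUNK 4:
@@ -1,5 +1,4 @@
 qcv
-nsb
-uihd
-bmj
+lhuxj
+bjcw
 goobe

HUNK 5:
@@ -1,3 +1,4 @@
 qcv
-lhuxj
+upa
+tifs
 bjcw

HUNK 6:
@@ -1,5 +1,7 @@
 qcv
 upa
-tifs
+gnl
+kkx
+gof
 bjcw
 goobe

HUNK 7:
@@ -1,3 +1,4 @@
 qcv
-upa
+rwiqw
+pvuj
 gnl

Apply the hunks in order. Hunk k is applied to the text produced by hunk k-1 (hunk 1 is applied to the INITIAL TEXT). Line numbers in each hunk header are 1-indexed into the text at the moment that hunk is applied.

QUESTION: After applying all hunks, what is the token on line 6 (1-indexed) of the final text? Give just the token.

Answer: gof

Derivation:
Hunk 1: at line 4 remove [elfdt,bffy] add [nadq] -> 8 lines: qcv nsb ctogu thczh ypaa nadq bmj goobe
Hunk 2: at line 1 remove [ctogu,thczh] add [vjhsz] -> 7 lines: qcv nsb vjhsz ypaa nadq bmj goobe
Hunk 3: at line 1 remove [vjhsz,ypaa,nadq] add [uihd] -> 5 lines: qcv nsb uihd bmj goobe
Hunk 4: at line 1 remove [nsb,uihd,bmj] add [lhuxj,bjcw] -> 4 lines: qcv lhuxj bjcw goobe
Hunk 5: at line 1 remove [lhuxj] add [upa,tifs] -> 5 lines: qcv upa tifs bjcw goobe
Hunk 6: at line 1 remove [tifs] add [gnl,kkx,gof] -> 7 lines: qcv upa gnl kkx gof bjcw goobe
Hunk 7: at line 1 remove [upa] add [rwiqw,pvuj] -> 8 lines: qcv rwiqw pvuj gnl kkx gof bjcw goobe
Final line 6: gof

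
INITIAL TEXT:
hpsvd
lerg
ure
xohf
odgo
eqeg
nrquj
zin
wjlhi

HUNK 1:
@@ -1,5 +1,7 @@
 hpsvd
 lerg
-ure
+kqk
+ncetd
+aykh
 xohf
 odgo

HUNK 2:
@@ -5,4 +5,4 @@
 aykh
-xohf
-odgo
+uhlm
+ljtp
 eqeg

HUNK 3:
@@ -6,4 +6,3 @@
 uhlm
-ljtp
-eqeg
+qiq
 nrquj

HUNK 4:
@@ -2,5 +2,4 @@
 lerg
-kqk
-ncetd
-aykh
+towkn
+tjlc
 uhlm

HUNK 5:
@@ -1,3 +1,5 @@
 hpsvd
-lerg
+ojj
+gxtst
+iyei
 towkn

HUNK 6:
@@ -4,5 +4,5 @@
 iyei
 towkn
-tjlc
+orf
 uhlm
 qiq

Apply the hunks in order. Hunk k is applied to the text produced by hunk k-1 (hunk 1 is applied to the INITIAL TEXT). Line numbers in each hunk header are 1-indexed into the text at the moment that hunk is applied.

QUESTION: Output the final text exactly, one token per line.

Answer: hpsvd
ojj
gxtst
iyei
towkn
orf
uhlm
qiq
nrquj
zin
wjlhi

Derivation:
Hunk 1: at line 1 remove [ure] add [kqk,ncetd,aykh] -> 11 lines: hpsvd lerg kqk ncetd aykh xohf odgo eqeg nrquj zin wjlhi
Hunk 2: at line 5 remove [xohf,odgo] add [uhlm,ljtp] -> 11 lines: hpsvd lerg kqk ncetd aykh uhlm ljtp eqeg nrquj zin wjlhi
Hunk 3: at line 6 remove [ljtp,eqeg] add [qiq] -> 10 lines: hpsvd lerg kqk ncetd aykh uhlm qiq nrquj zin wjlhi
Hunk 4: at line 2 remove [kqk,ncetd,aykh] add [towkn,tjlc] -> 9 lines: hpsvd lerg towkn tjlc uhlm qiq nrquj zin wjlhi
Hunk 5: at line 1 remove [lerg] add [ojj,gxtst,iyei] -> 11 lines: hpsvd ojj gxtst iyei towkn tjlc uhlm qiq nrquj zin wjlhi
Hunk 6: at line 4 remove [tjlc] add [orf] -> 11 lines: hpsvd ojj gxtst iyei towkn orf uhlm qiq nrquj zin wjlhi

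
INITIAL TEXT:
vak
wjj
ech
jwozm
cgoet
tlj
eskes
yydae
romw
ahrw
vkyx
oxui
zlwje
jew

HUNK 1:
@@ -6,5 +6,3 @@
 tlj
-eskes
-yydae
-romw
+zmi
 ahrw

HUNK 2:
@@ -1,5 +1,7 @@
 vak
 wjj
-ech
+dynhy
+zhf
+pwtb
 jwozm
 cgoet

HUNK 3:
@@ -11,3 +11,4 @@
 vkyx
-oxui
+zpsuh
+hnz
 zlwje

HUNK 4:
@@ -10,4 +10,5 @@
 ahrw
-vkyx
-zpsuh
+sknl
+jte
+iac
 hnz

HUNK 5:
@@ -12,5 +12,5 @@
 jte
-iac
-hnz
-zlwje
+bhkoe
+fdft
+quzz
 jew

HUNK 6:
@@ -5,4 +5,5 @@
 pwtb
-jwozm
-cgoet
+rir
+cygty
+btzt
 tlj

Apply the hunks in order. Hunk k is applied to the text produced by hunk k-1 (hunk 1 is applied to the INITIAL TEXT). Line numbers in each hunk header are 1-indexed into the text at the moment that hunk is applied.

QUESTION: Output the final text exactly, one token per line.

Hunk 1: at line 6 remove [eskes,yydae,romw] add [zmi] -> 12 lines: vak wjj ech jwozm cgoet tlj zmi ahrw vkyx oxui zlwje jew
Hunk 2: at line 1 remove [ech] add [dynhy,zhf,pwtb] -> 14 lines: vak wjj dynhy zhf pwtb jwozm cgoet tlj zmi ahrw vkyx oxui zlwje jew
Hunk 3: at line 11 remove [oxui] add [zpsuh,hnz] -> 15 lines: vak wjj dynhy zhf pwtb jwozm cgoet tlj zmi ahrw vkyx zpsuh hnz zlwje jew
Hunk 4: at line 10 remove [vkyx,zpsuh] add [sknl,jte,iac] -> 16 lines: vak wjj dynhy zhf pwtb jwozm cgoet tlj zmi ahrw sknl jte iac hnz zlwje jew
Hunk 5: at line 12 remove [iac,hnz,zlwje] add [bhkoe,fdft,quzz] -> 16 lines: vak wjj dynhy zhf pwtb jwozm cgoet tlj zmi ahrw sknl jte bhkoe fdft quzz jew
Hunk 6: at line 5 remove [jwozm,cgoet] add [rir,cygty,btzt] -> 17 lines: vak wjj dynhy zhf pwtb rir cygty btzt tlj zmi ahrw sknl jte bhkoe fdft quzz jew

Answer: vak
wjj
dynhy
zhf
pwtb
rir
cygty
btzt
tlj
zmi
ahrw
sknl
jte
bhkoe
fdft
quzz
jew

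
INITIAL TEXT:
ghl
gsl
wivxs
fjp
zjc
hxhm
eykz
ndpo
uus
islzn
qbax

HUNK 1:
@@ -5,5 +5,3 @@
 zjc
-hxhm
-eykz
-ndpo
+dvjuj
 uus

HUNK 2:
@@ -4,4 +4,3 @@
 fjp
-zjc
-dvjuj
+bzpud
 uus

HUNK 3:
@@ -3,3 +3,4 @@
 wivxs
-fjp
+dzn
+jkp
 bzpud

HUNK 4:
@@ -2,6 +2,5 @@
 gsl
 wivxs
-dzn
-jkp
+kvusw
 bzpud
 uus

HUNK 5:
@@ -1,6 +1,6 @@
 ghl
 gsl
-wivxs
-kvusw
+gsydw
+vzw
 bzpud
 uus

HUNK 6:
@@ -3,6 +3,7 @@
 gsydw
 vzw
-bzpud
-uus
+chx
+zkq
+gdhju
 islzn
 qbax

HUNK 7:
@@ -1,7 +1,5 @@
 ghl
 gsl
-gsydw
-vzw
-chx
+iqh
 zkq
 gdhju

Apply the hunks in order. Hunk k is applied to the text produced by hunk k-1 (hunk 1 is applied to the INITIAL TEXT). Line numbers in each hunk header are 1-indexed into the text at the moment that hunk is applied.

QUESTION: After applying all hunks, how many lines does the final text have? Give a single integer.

Answer: 7

Derivation:
Hunk 1: at line 5 remove [hxhm,eykz,ndpo] add [dvjuj] -> 9 lines: ghl gsl wivxs fjp zjc dvjuj uus islzn qbax
Hunk 2: at line 4 remove [zjc,dvjuj] add [bzpud] -> 8 lines: ghl gsl wivxs fjp bzpud uus islzn qbax
Hunk 3: at line 3 remove [fjp] add [dzn,jkp] -> 9 lines: ghl gsl wivxs dzn jkp bzpud uus islzn qbax
Hunk 4: at line 2 remove [dzn,jkp] add [kvusw] -> 8 lines: ghl gsl wivxs kvusw bzpud uus islzn qbax
Hunk 5: at line 1 remove [wivxs,kvusw] add [gsydw,vzw] -> 8 lines: ghl gsl gsydw vzw bzpud uus islzn qbax
Hunk 6: at line 3 remove [bzpud,uus] add [chx,zkq,gdhju] -> 9 lines: ghl gsl gsydw vzw chx zkq gdhju islzn qbax
Hunk 7: at line 1 remove [gsydw,vzw,chx] add [iqh] -> 7 lines: ghl gsl iqh zkq gdhju islzn qbax
Final line count: 7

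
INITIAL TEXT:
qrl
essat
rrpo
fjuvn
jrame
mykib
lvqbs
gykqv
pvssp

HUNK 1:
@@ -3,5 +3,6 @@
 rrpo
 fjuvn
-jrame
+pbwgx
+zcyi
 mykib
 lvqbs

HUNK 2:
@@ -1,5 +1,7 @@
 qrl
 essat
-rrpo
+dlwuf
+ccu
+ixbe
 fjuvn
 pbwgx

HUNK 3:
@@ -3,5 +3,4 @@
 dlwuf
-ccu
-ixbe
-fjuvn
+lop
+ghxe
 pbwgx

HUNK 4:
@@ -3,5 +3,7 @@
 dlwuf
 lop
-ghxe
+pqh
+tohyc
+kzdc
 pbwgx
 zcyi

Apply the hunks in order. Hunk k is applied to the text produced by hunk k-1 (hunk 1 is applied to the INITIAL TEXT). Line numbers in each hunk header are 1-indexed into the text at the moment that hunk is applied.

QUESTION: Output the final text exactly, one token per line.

Hunk 1: at line 3 remove [jrame] add [pbwgx,zcyi] -> 10 lines: qrl essat rrpo fjuvn pbwgx zcyi mykib lvqbs gykqv pvssp
Hunk 2: at line 1 remove [rrpo] add [dlwuf,ccu,ixbe] -> 12 lines: qrl essat dlwuf ccu ixbe fjuvn pbwgx zcyi mykib lvqbs gykqv pvssp
Hunk 3: at line 3 remove [ccu,ixbe,fjuvn] add [lop,ghxe] -> 11 lines: qrl essat dlwuf lop ghxe pbwgx zcyi mykib lvqbs gykqv pvssp
Hunk 4: at line 3 remove [ghxe] add [pqh,tohyc,kzdc] -> 13 lines: qrl essat dlwuf lop pqh tohyc kzdc pbwgx zcyi mykib lvqbs gykqv pvssp

Answer: qrl
essat
dlwuf
lop
pqh
tohyc
kzdc
pbwgx
zcyi
mykib
lvqbs
gykqv
pvssp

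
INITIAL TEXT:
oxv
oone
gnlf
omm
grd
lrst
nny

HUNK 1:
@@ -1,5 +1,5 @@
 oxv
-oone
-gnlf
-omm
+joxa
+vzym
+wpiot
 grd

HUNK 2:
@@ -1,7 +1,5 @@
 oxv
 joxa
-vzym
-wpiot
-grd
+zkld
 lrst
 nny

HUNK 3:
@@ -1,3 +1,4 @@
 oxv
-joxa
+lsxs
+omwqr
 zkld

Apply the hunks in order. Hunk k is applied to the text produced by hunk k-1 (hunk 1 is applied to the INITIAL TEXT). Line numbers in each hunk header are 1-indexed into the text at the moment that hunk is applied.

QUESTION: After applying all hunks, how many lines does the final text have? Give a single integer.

Hunk 1: at line 1 remove [oone,gnlf,omm] add [joxa,vzym,wpiot] -> 7 lines: oxv joxa vzym wpiot grd lrst nny
Hunk 2: at line 1 remove [vzym,wpiot,grd] add [zkld] -> 5 lines: oxv joxa zkld lrst nny
Hunk 3: at line 1 remove [joxa] add [lsxs,omwqr] -> 6 lines: oxv lsxs omwqr zkld lrst nny
Final line count: 6

Answer: 6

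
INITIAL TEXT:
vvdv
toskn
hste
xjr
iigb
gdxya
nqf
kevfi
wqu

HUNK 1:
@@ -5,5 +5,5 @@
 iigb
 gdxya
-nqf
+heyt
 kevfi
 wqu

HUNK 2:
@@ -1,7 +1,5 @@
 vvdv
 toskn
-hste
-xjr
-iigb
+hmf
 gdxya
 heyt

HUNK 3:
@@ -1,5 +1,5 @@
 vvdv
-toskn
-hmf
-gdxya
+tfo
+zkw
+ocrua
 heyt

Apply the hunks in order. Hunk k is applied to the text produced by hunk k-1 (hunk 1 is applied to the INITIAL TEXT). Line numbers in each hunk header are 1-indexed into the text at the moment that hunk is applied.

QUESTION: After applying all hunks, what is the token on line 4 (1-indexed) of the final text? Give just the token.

Hunk 1: at line 5 remove [nqf] add [heyt] -> 9 lines: vvdv toskn hste xjr iigb gdxya heyt kevfi wqu
Hunk 2: at line 1 remove [hste,xjr,iigb] add [hmf] -> 7 lines: vvdv toskn hmf gdxya heyt kevfi wqu
Hunk 3: at line 1 remove [toskn,hmf,gdxya] add [tfo,zkw,ocrua] -> 7 lines: vvdv tfo zkw ocrua heyt kevfi wqu
Final line 4: ocrua

Answer: ocrua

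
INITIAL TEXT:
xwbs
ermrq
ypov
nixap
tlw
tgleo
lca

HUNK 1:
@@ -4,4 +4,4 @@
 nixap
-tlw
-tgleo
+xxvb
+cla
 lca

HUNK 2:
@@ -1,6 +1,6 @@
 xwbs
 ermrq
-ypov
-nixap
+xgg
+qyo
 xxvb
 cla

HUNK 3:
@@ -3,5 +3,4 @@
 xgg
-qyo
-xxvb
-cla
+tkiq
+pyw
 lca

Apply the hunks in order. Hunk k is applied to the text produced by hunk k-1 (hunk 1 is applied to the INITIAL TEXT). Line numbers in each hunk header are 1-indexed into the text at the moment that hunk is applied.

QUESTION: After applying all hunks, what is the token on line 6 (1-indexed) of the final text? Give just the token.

Answer: lca

Derivation:
Hunk 1: at line 4 remove [tlw,tgleo] add [xxvb,cla] -> 7 lines: xwbs ermrq ypov nixap xxvb cla lca
Hunk 2: at line 1 remove [ypov,nixap] add [xgg,qyo] -> 7 lines: xwbs ermrq xgg qyo xxvb cla lca
Hunk 3: at line 3 remove [qyo,xxvb,cla] add [tkiq,pyw] -> 6 lines: xwbs ermrq xgg tkiq pyw lca
Final line 6: lca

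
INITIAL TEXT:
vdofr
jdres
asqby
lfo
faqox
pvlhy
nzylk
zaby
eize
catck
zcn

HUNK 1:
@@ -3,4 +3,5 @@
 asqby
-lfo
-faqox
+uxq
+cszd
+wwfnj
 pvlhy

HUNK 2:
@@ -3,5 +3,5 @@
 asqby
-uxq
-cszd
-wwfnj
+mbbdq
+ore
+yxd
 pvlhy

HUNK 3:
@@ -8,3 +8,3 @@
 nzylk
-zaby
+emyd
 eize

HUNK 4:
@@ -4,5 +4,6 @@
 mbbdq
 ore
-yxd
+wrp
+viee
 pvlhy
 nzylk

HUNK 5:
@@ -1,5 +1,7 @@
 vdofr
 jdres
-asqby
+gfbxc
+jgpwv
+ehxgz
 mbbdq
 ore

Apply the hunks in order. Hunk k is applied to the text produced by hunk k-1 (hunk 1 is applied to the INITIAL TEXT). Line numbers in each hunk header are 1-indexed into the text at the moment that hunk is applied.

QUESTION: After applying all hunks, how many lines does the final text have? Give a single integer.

Hunk 1: at line 3 remove [lfo,faqox] add [uxq,cszd,wwfnj] -> 12 lines: vdofr jdres asqby uxq cszd wwfnj pvlhy nzylk zaby eize catck zcn
Hunk 2: at line 3 remove [uxq,cszd,wwfnj] add [mbbdq,ore,yxd] -> 12 lines: vdofr jdres asqby mbbdq ore yxd pvlhy nzylk zaby eize catck zcn
Hunk 3: at line 8 remove [zaby] add [emyd] -> 12 lines: vdofr jdres asqby mbbdq ore yxd pvlhy nzylk emyd eize catck zcn
Hunk 4: at line 4 remove [yxd] add [wrp,viee] -> 13 lines: vdofr jdres asqby mbbdq ore wrp viee pvlhy nzylk emyd eize catck zcn
Hunk 5: at line 1 remove [asqby] add [gfbxc,jgpwv,ehxgz] -> 15 lines: vdofr jdres gfbxc jgpwv ehxgz mbbdq ore wrp viee pvlhy nzylk emyd eize catck zcn
Final line count: 15

Answer: 15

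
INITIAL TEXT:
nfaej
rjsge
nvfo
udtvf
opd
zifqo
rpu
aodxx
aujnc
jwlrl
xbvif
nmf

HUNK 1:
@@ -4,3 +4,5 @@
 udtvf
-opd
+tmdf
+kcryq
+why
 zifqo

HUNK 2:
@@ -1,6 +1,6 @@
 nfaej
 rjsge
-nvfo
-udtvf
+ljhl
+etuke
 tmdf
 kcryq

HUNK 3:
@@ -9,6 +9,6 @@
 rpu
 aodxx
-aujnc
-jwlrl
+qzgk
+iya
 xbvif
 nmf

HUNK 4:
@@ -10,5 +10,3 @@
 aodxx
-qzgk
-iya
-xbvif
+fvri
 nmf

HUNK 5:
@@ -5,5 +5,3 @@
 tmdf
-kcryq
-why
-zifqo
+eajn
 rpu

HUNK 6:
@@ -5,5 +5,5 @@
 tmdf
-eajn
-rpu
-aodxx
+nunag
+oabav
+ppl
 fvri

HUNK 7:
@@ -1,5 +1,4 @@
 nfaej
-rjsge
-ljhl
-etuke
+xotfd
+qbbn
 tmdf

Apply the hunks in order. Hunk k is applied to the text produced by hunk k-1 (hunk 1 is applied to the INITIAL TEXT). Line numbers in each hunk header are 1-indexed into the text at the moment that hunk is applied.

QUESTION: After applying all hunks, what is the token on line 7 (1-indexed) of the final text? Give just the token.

Answer: ppl

Derivation:
Hunk 1: at line 4 remove [opd] add [tmdf,kcryq,why] -> 14 lines: nfaej rjsge nvfo udtvf tmdf kcryq why zifqo rpu aodxx aujnc jwlrl xbvif nmf
Hunk 2: at line 1 remove [nvfo,udtvf] add [ljhl,etuke] -> 14 lines: nfaej rjsge ljhl etuke tmdf kcryq why zifqo rpu aodxx aujnc jwlrl xbvif nmf
Hunk 3: at line 9 remove [aujnc,jwlrl] add [qzgk,iya] -> 14 lines: nfaej rjsge ljhl etuke tmdf kcryq why zifqo rpu aodxx qzgk iya xbvif nmf
Hunk 4: at line 10 remove [qzgk,iya,xbvif] add [fvri] -> 12 lines: nfaej rjsge ljhl etuke tmdf kcryq why zifqo rpu aodxx fvri nmf
Hunk 5: at line 5 remove [kcryq,why,zifqo] add [eajn] -> 10 lines: nfaej rjsge ljhl etuke tmdf eajn rpu aodxx fvri nmf
Hunk 6: at line 5 remove [eajn,rpu,aodxx] add [nunag,oabav,ppl] -> 10 lines: nfaej rjsge ljhl etuke tmdf nunag oabav ppl fvri nmf
Hunk 7: at line 1 remove [rjsge,ljhl,etuke] add [xotfd,qbbn] -> 9 lines: nfaej xotfd qbbn tmdf nunag oabav ppl fvri nmf
Final line 7: ppl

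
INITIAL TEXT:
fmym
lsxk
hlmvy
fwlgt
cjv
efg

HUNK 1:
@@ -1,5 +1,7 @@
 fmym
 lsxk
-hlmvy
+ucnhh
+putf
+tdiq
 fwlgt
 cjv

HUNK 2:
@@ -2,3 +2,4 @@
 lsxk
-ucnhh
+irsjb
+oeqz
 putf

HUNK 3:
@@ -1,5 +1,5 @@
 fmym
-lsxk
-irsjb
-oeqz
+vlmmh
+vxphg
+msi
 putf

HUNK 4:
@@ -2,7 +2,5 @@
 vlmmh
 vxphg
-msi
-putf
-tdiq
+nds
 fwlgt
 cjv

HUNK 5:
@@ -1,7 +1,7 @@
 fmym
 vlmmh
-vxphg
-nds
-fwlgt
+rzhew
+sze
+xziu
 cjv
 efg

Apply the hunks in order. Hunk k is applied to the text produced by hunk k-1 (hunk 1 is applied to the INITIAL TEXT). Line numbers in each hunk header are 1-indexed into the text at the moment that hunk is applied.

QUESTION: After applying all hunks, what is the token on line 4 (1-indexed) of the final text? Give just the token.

Answer: sze

Derivation:
Hunk 1: at line 1 remove [hlmvy] add [ucnhh,putf,tdiq] -> 8 lines: fmym lsxk ucnhh putf tdiq fwlgt cjv efg
Hunk 2: at line 2 remove [ucnhh] add [irsjb,oeqz] -> 9 lines: fmym lsxk irsjb oeqz putf tdiq fwlgt cjv efg
Hunk 3: at line 1 remove [lsxk,irsjb,oeqz] add [vlmmh,vxphg,msi] -> 9 lines: fmym vlmmh vxphg msi putf tdiq fwlgt cjv efg
Hunk 4: at line 2 remove [msi,putf,tdiq] add [nds] -> 7 lines: fmym vlmmh vxphg nds fwlgt cjv efg
Hunk 5: at line 1 remove [vxphg,nds,fwlgt] add [rzhew,sze,xziu] -> 7 lines: fmym vlmmh rzhew sze xziu cjv efg
Final line 4: sze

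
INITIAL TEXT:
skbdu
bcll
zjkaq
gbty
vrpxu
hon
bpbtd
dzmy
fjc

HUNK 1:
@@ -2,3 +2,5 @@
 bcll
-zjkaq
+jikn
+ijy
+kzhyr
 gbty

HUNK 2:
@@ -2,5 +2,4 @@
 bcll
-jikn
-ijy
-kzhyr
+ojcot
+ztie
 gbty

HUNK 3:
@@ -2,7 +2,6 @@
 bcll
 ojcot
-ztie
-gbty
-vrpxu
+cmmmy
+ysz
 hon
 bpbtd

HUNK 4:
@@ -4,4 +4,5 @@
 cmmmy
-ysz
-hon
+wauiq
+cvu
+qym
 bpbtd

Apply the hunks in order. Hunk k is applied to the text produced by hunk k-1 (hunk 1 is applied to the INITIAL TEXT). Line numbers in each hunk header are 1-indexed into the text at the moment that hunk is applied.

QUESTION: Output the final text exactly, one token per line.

Answer: skbdu
bcll
ojcot
cmmmy
wauiq
cvu
qym
bpbtd
dzmy
fjc

Derivation:
Hunk 1: at line 2 remove [zjkaq] add [jikn,ijy,kzhyr] -> 11 lines: skbdu bcll jikn ijy kzhyr gbty vrpxu hon bpbtd dzmy fjc
Hunk 2: at line 2 remove [jikn,ijy,kzhyr] add [ojcot,ztie] -> 10 lines: skbdu bcll ojcot ztie gbty vrpxu hon bpbtd dzmy fjc
Hunk 3: at line 2 remove [ztie,gbty,vrpxu] add [cmmmy,ysz] -> 9 lines: skbdu bcll ojcot cmmmy ysz hon bpbtd dzmy fjc
Hunk 4: at line 4 remove [ysz,hon] add [wauiq,cvu,qym] -> 10 lines: skbdu bcll ojcot cmmmy wauiq cvu qym bpbtd dzmy fjc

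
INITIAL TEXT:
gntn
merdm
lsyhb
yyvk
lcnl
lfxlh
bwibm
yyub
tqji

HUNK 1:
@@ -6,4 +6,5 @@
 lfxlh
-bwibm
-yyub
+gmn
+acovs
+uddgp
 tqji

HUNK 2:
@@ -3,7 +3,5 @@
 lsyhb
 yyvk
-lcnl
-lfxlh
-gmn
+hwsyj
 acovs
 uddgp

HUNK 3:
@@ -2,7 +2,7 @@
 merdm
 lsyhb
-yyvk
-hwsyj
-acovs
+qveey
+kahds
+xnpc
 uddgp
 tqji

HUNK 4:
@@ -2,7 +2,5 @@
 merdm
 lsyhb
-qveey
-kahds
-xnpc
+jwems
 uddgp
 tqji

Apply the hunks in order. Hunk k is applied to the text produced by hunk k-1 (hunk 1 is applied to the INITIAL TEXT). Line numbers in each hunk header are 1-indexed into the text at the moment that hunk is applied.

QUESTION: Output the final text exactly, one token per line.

Hunk 1: at line 6 remove [bwibm,yyub] add [gmn,acovs,uddgp] -> 10 lines: gntn merdm lsyhb yyvk lcnl lfxlh gmn acovs uddgp tqji
Hunk 2: at line 3 remove [lcnl,lfxlh,gmn] add [hwsyj] -> 8 lines: gntn merdm lsyhb yyvk hwsyj acovs uddgp tqji
Hunk 3: at line 2 remove [yyvk,hwsyj,acovs] add [qveey,kahds,xnpc] -> 8 lines: gntn merdm lsyhb qveey kahds xnpc uddgp tqji
Hunk 4: at line 2 remove [qveey,kahds,xnpc] add [jwems] -> 6 lines: gntn merdm lsyhb jwems uddgp tqji

Answer: gntn
merdm
lsyhb
jwems
uddgp
tqji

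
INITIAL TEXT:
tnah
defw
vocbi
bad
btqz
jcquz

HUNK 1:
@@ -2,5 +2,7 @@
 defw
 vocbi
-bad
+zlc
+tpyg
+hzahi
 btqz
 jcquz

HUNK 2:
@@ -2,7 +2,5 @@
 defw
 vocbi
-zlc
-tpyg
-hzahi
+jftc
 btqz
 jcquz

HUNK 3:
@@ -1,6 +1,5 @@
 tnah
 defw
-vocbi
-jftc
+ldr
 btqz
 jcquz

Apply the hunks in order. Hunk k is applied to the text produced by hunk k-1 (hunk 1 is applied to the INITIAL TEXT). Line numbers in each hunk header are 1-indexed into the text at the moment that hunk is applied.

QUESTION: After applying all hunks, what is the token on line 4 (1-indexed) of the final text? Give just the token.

Answer: btqz

Derivation:
Hunk 1: at line 2 remove [bad] add [zlc,tpyg,hzahi] -> 8 lines: tnah defw vocbi zlc tpyg hzahi btqz jcquz
Hunk 2: at line 2 remove [zlc,tpyg,hzahi] add [jftc] -> 6 lines: tnah defw vocbi jftc btqz jcquz
Hunk 3: at line 1 remove [vocbi,jftc] add [ldr] -> 5 lines: tnah defw ldr btqz jcquz
Final line 4: btqz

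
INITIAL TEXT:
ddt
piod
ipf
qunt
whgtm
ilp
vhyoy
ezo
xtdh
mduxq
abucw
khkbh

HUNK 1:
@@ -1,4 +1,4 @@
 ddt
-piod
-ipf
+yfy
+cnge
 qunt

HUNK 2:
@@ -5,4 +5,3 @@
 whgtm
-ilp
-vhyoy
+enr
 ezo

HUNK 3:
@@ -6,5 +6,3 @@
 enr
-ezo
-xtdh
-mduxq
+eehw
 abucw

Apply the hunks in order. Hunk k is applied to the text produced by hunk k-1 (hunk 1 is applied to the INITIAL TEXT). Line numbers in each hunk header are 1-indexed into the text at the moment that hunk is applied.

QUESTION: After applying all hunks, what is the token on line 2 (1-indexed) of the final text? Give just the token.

Answer: yfy

Derivation:
Hunk 1: at line 1 remove [piod,ipf] add [yfy,cnge] -> 12 lines: ddt yfy cnge qunt whgtm ilp vhyoy ezo xtdh mduxq abucw khkbh
Hunk 2: at line 5 remove [ilp,vhyoy] add [enr] -> 11 lines: ddt yfy cnge qunt whgtm enr ezo xtdh mduxq abucw khkbh
Hunk 3: at line 6 remove [ezo,xtdh,mduxq] add [eehw] -> 9 lines: ddt yfy cnge qunt whgtm enr eehw abucw khkbh
Final line 2: yfy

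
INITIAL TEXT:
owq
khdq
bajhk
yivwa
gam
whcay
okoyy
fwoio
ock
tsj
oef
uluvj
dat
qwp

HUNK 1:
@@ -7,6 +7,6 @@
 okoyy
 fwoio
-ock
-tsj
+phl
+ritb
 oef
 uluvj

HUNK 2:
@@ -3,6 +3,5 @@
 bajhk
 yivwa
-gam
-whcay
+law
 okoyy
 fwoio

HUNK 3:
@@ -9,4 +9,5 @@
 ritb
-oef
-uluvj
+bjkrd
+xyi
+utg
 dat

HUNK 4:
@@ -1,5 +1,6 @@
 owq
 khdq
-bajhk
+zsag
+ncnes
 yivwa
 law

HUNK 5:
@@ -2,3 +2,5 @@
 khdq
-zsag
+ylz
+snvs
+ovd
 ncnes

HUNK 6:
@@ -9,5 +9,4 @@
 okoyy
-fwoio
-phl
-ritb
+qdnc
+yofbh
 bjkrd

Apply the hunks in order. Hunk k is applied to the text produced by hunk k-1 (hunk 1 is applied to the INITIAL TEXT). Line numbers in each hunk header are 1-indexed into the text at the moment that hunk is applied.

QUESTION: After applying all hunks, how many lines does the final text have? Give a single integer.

Answer: 16

Derivation:
Hunk 1: at line 7 remove [ock,tsj] add [phl,ritb] -> 14 lines: owq khdq bajhk yivwa gam whcay okoyy fwoio phl ritb oef uluvj dat qwp
Hunk 2: at line 3 remove [gam,whcay] add [law] -> 13 lines: owq khdq bajhk yivwa law okoyy fwoio phl ritb oef uluvj dat qwp
Hunk 3: at line 9 remove [oef,uluvj] add [bjkrd,xyi,utg] -> 14 lines: owq khdq bajhk yivwa law okoyy fwoio phl ritb bjkrd xyi utg dat qwp
Hunk 4: at line 1 remove [bajhk] add [zsag,ncnes] -> 15 lines: owq khdq zsag ncnes yivwa law okoyy fwoio phl ritb bjkrd xyi utg dat qwp
Hunk 5: at line 2 remove [zsag] add [ylz,snvs,ovd] -> 17 lines: owq khdq ylz snvs ovd ncnes yivwa law okoyy fwoio phl ritb bjkrd xyi utg dat qwp
Hunk 6: at line 9 remove [fwoio,phl,ritb] add [qdnc,yofbh] -> 16 lines: owq khdq ylz snvs ovd ncnes yivwa law okoyy qdnc yofbh bjkrd xyi utg dat qwp
Final line count: 16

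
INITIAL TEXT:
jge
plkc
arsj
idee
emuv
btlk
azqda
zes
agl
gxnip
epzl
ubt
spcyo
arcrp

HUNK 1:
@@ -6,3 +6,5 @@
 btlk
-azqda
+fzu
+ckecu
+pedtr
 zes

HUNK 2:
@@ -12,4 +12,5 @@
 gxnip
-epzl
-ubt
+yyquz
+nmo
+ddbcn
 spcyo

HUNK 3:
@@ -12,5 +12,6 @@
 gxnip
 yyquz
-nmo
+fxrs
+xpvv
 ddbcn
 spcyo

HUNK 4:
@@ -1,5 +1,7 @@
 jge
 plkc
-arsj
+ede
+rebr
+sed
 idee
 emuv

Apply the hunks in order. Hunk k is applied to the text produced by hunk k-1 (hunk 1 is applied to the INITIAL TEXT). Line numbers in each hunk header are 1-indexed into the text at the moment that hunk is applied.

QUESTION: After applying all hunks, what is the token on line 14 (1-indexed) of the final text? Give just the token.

Hunk 1: at line 6 remove [azqda] add [fzu,ckecu,pedtr] -> 16 lines: jge plkc arsj idee emuv btlk fzu ckecu pedtr zes agl gxnip epzl ubt spcyo arcrp
Hunk 2: at line 12 remove [epzl,ubt] add [yyquz,nmo,ddbcn] -> 17 lines: jge plkc arsj idee emuv btlk fzu ckecu pedtr zes agl gxnip yyquz nmo ddbcn spcyo arcrp
Hunk 3: at line 12 remove [nmo] add [fxrs,xpvv] -> 18 lines: jge plkc arsj idee emuv btlk fzu ckecu pedtr zes agl gxnip yyquz fxrs xpvv ddbcn spcyo arcrp
Hunk 4: at line 1 remove [arsj] add [ede,rebr,sed] -> 20 lines: jge plkc ede rebr sed idee emuv btlk fzu ckecu pedtr zes agl gxnip yyquz fxrs xpvv ddbcn spcyo arcrp
Final line 14: gxnip

Answer: gxnip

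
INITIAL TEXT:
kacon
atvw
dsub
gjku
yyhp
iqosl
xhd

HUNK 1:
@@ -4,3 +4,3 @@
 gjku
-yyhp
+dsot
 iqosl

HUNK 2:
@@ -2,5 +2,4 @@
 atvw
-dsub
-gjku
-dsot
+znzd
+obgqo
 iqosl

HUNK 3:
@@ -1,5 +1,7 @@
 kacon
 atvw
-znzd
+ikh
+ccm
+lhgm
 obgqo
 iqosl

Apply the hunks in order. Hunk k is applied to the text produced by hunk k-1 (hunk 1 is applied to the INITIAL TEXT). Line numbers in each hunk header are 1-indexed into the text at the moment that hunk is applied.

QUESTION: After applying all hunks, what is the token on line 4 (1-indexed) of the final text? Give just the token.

Hunk 1: at line 4 remove [yyhp] add [dsot] -> 7 lines: kacon atvw dsub gjku dsot iqosl xhd
Hunk 2: at line 2 remove [dsub,gjku,dsot] add [znzd,obgqo] -> 6 lines: kacon atvw znzd obgqo iqosl xhd
Hunk 3: at line 1 remove [znzd] add [ikh,ccm,lhgm] -> 8 lines: kacon atvw ikh ccm lhgm obgqo iqosl xhd
Final line 4: ccm

Answer: ccm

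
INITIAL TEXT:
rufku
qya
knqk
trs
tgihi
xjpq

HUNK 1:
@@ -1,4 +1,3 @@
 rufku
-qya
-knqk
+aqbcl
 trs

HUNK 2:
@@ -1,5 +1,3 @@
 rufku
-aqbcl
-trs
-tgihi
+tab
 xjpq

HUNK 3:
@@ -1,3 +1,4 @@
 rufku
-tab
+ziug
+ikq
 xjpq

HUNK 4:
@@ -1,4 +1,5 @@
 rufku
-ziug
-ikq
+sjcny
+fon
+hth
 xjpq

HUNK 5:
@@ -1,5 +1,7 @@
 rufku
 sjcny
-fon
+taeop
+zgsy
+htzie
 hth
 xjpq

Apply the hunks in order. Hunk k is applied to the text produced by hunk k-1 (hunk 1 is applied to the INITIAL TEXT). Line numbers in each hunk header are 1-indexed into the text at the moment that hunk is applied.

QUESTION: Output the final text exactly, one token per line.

Hunk 1: at line 1 remove [qya,knqk] add [aqbcl] -> 5 lines: rufku aqbcl trs tgihi xjpq
Hunk 2: at line 1 remove [aqbcl,trs,tgihi] add [tab] -> 3 lines: rufku tab xjpq
Hunk 3: at line 1 remove [tab] add [ziug,ikq] -> 4 lines: rufku ziug ikq xjpq
Hunk 4: at line 1 remove [ziug,ikq] add [sjcny,fon,hth] -> 5 lines: rufku sjcny fon hth xjpq
Hunk 5: at line 1 remove [fon] add [taeop,zgsy,htzie] -> 7 lines: rufku sjcny taeop zgsy htzie hth xjpq

Answer: rufku
sjcny
taeop
zgsy
htzie
hth
xjpq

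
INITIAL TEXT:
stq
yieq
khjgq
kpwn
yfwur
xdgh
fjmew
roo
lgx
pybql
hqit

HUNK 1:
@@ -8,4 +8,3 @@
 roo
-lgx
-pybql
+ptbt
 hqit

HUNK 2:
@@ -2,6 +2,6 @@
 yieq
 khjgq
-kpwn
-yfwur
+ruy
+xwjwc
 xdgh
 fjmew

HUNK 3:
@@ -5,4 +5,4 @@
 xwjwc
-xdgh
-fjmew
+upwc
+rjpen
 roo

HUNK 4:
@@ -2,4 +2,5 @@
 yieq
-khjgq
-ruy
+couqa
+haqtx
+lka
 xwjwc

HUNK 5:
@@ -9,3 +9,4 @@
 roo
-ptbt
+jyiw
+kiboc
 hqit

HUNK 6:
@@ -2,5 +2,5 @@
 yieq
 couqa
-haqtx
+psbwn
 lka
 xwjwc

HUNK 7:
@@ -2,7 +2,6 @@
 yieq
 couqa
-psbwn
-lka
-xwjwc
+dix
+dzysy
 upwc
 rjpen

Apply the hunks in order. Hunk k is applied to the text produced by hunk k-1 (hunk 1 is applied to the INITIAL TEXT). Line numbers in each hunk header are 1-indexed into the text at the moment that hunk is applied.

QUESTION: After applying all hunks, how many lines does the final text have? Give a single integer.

Hunk 1: at line 8 remove [lgx,pybql] add [ptbt] -> 10 lines: stq yieq khjgq kpwn yfwur xdgh fjmew roo ptbt hqit
Hunk 2: at line 2 remove [kpwn,yfwur] add [ruy,xwjwc] -> 10 lines: stq yieq khjgq ruy xwjwc xdgh fjmew roo ptbt hqit
Hunk 3: at line 5 remove [xdgh,fjmew] add [upwc,rjpen] -> 10 lines: stq yieq khjgq ruy xwjwc upwc rjpen roo ptbt hqit
Hunk 4: at line 2 remove [khjgq,ruy] add [couqa,haqtx,lka] -> 11 lines: stq yieq couqa haqtx lka xwjwc upwc rjpen roo ptbt hqit
Hunk 5: at line 9 remove [ptbt] add [jyiw,kiboc] -> 12 lines: stq yieq couqa haqtx lka xwjwc upwc rjpen roo jyiw kiboc hqit
Hunk 6: at line 2 remove [haqtx] add [psbwn] -> 12 lines: stq yieq couqa psbwn lka xwjwc upwc rjpen roo jyiw kiboc hqit
Hunk 7: at line 2 remove [psbwn,lka,xwjwc] add [dix,dzysy] -> 11 lines: stq yieq couqa dix dzysy upwc rjpen roo jyiw kiboc hqit
Final line count: 11

Answer: 11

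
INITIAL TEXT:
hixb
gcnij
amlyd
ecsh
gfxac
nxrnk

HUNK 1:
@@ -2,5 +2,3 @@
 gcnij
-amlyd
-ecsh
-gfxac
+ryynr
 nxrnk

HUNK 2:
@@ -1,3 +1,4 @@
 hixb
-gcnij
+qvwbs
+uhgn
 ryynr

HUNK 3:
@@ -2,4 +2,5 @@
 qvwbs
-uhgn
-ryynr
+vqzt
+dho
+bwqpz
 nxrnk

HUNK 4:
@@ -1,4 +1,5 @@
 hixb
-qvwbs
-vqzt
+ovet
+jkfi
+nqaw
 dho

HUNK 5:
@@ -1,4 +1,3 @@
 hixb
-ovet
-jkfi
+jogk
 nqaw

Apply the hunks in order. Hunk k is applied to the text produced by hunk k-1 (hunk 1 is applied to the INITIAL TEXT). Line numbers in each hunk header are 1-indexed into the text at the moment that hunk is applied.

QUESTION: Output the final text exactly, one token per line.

Answer: hixb
jogk
nqaw
dho
bwqpz
nxrnk

Derivation:
Hunk 1: at line 2 remove [amlyd,ecsh,gfxac] add [ryynr] -> 4 lines: hixb gcnij ryynr nxrnk
Hunk 2: at line 1 remove [gcnij] add [qvwbs,uhgn] -> 5 lines: hixb qvwbs uhgn ryynr nxrnk
Hunk 3: at line 2 remove [uhgn,ryynr] add [vqzt,dho,bwqpz] -> 6 lines: hixb qvwbs vqzt dho bwqpz nxrnk
Hunk 4: at line 1 remove [qvwbs,vqzt] add [ovet,jkfi,nqaw] -> 7 lines: hixb ovet jkfi nqaw dho bwqpz nxrnk
Hunk 5: at line 1 remove [ovet,jkfi] add [jogk] -> 6 lines: hixb jogk nqaw dho bwqpz nxrnk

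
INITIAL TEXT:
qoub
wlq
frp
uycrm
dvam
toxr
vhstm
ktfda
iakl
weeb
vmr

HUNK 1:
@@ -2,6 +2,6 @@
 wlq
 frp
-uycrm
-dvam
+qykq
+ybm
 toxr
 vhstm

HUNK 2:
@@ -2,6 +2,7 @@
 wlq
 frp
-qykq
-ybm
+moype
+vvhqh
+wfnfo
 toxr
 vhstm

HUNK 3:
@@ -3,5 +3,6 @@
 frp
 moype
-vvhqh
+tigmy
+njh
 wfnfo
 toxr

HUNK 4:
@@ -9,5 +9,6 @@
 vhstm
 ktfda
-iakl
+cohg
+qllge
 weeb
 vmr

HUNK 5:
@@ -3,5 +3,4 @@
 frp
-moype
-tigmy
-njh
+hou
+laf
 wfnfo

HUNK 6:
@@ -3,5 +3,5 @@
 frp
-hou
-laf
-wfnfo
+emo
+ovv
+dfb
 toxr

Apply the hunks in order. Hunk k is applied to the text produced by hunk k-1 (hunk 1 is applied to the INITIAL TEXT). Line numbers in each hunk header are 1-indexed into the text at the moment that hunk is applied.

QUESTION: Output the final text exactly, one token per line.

Hunk 1: at line 2 remove [uycrm,dvam] add [qykq,ybm] -> 11 lines: qoub wlq frp qykq ybm toxr vhstm ktfda iakl weeb vmr
Hunk 2: at line 2 remove [qykq,ybm] add [moype,vvhqh,wfnfo] -> 12 lines: qoub wlq frp moype vvhqh wfnfo toxr vhstm ktfda iakl weeb vmr
Hunk 3: at line 3 remove [vvhqh] add [tigmy,njh] -> 13 lines: qoub wlq frp moype tigmy njh wfnfo toxr vhstm ktfda iakl weeb vmr
Hunk 4: at line 9 remove [iakl] add [cohg,qllge] -> 14 lines: qoub wlq frp moype tigmy njh wfnfo toxr vhstm ktfda cohg qllge weeb vmr
Hunk 5: at line 3 remove [moype,tigmy,njh] add [hou,laf] -> 13 lines: qoub wlq frp hou laf wfnfo toxr vhstm ktfda cohg qllge weeb vmr
Hunk 6: at line 3 remove [hou,laf,wfnfo] add [emo,ovv,dfb] -> 13 lines: qoub wlq frp emo ovv dfb toxr vhstm ktfda cohg qllge weeb vmr

Answer: qoub
wlq
frp
emo
ovv
dfb
toxr
vhstm
ktfda
cohg
qllge
weeb
vmr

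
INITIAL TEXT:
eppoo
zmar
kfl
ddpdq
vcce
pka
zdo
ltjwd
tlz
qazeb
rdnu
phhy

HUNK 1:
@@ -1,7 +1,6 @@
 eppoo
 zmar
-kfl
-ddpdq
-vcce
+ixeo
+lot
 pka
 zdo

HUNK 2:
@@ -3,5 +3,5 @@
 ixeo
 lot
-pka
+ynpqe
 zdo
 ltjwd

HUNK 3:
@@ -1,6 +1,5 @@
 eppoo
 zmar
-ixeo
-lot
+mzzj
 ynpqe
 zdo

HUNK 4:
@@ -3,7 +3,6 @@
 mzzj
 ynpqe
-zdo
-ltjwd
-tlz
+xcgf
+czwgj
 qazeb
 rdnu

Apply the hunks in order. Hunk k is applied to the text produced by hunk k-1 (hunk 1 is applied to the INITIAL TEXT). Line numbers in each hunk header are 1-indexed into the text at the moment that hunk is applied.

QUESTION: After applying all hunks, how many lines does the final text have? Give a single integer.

Hunk 1: at line 1 remove [kfl,ddpdq,vcce] add [ixeo,lot] -> 11 lines: eppoo zmar ixeo lot pka zdo ltjwd tlz qazeb rdnu phhy
Hunk 2: at line 3 remove [pka] add [ynpqe] -> 11 lines: eppoo zmar ixeo lot ynpqe zdo ltjwd tlz qazeb rdnu phhy
Hunk 3: at line 1 remove [ixeo,lot] add [mzzj] -> 10 lines: eppoo zmar mzzj ynpqe zdo ltjwd tlz qazeb rdnu phhy
Hunk 4: at line 3 remove [zdo,ltjwd,tlz] add [xcgf,czwgj] -> 9 lines: eppoo zmar mzzj ynpqe xcgf czwgj qazeb rdnu phhy
Final line count: 9

Answer: 9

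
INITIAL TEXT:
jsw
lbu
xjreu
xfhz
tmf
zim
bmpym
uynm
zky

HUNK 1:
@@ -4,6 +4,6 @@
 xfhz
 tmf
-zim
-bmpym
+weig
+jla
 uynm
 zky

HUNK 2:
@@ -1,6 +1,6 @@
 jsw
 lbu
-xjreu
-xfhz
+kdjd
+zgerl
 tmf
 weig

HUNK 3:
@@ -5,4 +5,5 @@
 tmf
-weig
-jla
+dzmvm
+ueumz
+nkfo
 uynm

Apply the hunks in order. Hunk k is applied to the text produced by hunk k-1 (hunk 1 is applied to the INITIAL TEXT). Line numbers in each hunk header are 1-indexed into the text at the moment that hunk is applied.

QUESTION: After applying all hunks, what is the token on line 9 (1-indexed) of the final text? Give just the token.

Hunk 1: at line 4 remove [zim,bmpym] add [weig,jla] -> 9 lines: jsw lbu xjreu xfhz tmf weig jla uynm zky
Hunk 2: at line 1 remove [xjreu,xfhz] add [kdjd,zgerl] -> 9 lines: jsw lbu kdjd zgerl tmf weig jla uynm zky
Hunk 3: at line 5 remove [weig,jla] add [dzmvm,ueumz,nkfo] -> 10 lines: jsw lbu kdjd zgerl tmf dzmvm ueumz nkfo uynm zky
Final line 9: uynm

Answer: uynm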